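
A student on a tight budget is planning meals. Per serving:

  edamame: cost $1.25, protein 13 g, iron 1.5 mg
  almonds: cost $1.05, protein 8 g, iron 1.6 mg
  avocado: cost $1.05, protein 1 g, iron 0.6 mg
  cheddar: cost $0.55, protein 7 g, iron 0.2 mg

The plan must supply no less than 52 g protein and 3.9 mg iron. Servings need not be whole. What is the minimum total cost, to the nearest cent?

$4.57

At the optimum either one food covers both requirements or two foods hit both targets exactly; no other combination can be cheaper.
edamame only: max(52/13, 3.9/1.5) = 4 servings → $5.00.
almonds only: max(52/8, 3.9/1.6) = 6.5 servings → $6.83.
avocado only: max(52/1, 3.9/0.6) = 52 servings → $54.60.
cheddar only: max(52/7, 3.9/0.2) = 19.5 servings → $10.72.
edamame + almonds: intersection lies outside the first quadrant.
edamame + avocado with both targets exact would need a negative amount; discard.
edamame + cheddar with both tight: 2.139 servings and 3.456 servings → $4.57.
almonds + avocado: the both-tight solution has a negative serving — not a feasible corner.
almonds + cheddar with both tight: 1.76 servings and 5.417 servings → $4.83.
avocado + cheddar with both tight: 4.225 servings and 6.825 servings → $8.19.
Cheapest feasible corner: $4.57.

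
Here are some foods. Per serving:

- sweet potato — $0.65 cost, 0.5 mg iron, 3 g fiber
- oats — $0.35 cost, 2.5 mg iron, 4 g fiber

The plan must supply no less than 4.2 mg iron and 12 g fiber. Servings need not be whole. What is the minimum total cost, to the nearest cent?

$1.05

At the optimum either one food covers both requirements or two foods hit both targets exactly; no other combination can be cheaper.
sweet potato only: max(4.2/0.5, 12/3) = 8.4 servings → $5.46.
oats only: max(4.2/2.5, 12/4) = 3 servings → $1.05.
sweet potato + oats with both tight: 2.4 servings and 1.2 servings → $1.98.
Cheapest feasible corner: $1.05.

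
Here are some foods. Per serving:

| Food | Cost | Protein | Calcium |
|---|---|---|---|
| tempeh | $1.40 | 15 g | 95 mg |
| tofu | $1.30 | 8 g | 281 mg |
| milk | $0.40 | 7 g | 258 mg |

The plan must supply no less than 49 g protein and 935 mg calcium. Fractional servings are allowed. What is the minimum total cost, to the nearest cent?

tempeh only: max(49/15, 935/95) = 9.842 servings → $13.78.
tofu only: max(49/8, 935/281) = 6.125 servings → $7.96.
milk only: max(49/7, 935/258) = 7 servings → $2.80.
tempeh + tofu with both tight: 1.82 servings and 2.712 servings → $6.07.
tempeh + milk with both tight: 1.902 servings and 2.924 servings → $3.83.
tofu + milk: intersection lies outside the first quadrant.
Cheapest feasible corner: $2.80.

$2.80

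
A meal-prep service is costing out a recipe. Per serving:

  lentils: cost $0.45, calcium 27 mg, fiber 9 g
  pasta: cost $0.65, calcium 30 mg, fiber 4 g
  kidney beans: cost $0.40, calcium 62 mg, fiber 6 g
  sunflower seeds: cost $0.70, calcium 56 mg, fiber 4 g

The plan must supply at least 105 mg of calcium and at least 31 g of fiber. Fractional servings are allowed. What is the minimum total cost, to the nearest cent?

At the optimum either one food covers both requirements or two foods hit both targets exactly; no other combination can be cheaper.
lentils only: max(105/27, 31/9) = 3.889 servings → $1.75.
pasta only: max(105/30, 31/4) = 7.75 servings → $5.04.
kidney beans only: max(105/62, 31/6) = 5.167 servings → $2.07.
sunflower seeds only: max(105/56, 31/4) = 7.75 servings → $5.42.
lentils + pasta with both tight: 3.148 servings and 0.6667 servings → $1.85.
lentils + kidney beans with both tight: 3.263 servings and 0.2727 servings → $1.58.
lentils + sunflower seeds with both tight: 3.323 servings and 0.2727 servings → $1.69.
pasta + kidney beans with both targets exact would need a negative amount; discard.
pasta + sunflower seeds: the both-tight solution has a negative serving — not a feasible corner.
kidney beans + sunflower seeds: the both-tight solution has a negative serving — not a feasible corner.
Cheapest feasible corner: $1.58.

$1.58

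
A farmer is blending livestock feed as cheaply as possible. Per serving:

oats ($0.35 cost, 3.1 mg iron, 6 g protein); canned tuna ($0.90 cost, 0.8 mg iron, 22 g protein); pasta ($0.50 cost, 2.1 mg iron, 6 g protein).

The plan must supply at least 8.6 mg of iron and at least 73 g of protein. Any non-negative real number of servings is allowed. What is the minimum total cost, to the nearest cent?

An LP optimum is at a vertex; with two nutrient constraints at most two foods are used. Check each candidate.
oats only: max(8.6/3.1, 73/6) = 12.17 servings → $4.26.
canned tuna only: max(8.6/0.8, 73/22) = 10.75 servings → $9.68.
pasta only: max(8.6/2.1, 73/6) = 12.17 servings → $6.08.
oats + canned tuna with both tight: 2.063 servings and 2.756 servings → $3.20.
oats + pasta: the both-tight solution has a negative serving — not a feasible corner.
canned tuna + pasta with both tight: 2.457 servings and 3.159 servings → $3.79.
Cheapest feasible corner: $3.20.

$3.20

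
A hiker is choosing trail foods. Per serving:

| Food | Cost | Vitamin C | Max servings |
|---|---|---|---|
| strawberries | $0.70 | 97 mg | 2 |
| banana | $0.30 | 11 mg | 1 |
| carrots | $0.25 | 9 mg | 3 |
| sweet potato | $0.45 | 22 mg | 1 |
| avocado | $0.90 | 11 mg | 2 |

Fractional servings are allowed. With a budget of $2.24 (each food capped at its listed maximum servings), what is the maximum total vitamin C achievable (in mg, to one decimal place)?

230.2 mg

Vitamin C per dollar: strawberries 138.6, sweet potato 48.89, banana 36.67, carrots 36, avocado 12.22.
Take 2 servings of strawberries: spends $1.40, +194.0 mg vitamin C (running total 194.0 mg).
Take 1 serving of sweet potato: spends $0.45, +22.0 mg vitamin C (running total 216.0 mg).
Take 1 serving of banana: spends $0.30, +11.0 mg vitamin C (running total 227.0 mg).
Take 0.36 servings of carrots: spends $0.09, +3.2 mg vitamin C (running total 230.2 mg).
Filling greedily by vitamin C-per-dollar is optimal for one linear limit, giving 230.2 mg.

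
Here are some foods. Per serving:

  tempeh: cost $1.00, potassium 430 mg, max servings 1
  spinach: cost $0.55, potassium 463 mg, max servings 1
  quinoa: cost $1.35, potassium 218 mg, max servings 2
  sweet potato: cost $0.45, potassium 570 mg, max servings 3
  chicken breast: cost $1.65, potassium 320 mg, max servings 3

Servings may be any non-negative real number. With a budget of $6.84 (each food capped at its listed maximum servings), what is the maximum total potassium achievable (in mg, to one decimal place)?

Potassium per dollar: sweet potato 1267, spinach 841.8, tempeh 430, chicken breast 193.9, quinoa 161.5.
Take 3 servings of sweet potato: spends $1.35, +1710.0 mg potassium (running total 1710.0 mg).
Take 1 serving of spinach: spends $0.55, +463.0 mg potassium (running total 2173.0 mg).
Take 1 serving of tempeh: spends $1.00, +430.0 mg potassium (running total 2603.0 mg).
Take 2.388 servings of chicken breast: spends $3.94, +764.1 mg potassium (running total 3367.1 mg).
Greedy by best ratio exhausts the cost allowance optimally: 3367.1 mg.

3367.1 mg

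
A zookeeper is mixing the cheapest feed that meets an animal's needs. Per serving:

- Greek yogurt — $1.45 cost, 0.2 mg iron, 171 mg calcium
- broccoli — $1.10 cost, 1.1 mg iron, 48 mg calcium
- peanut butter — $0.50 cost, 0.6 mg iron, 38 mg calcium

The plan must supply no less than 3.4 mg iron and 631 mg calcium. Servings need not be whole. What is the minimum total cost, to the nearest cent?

An LP optimum is at a vertex; with two nutrient constraints at most two foods are used. Check each candidate.
Greek yogurt only: max(3.4/0.2, 631/171) = 17 servings → $24.65.
broccoli only: max(3.4/1.1, 631/48) = 13.15 servings → $14.46.
peanut butter only: max(3.4/0.6, 631/38) = 16.61 servings → $8.30.
Greek yogurt + broccoli with both tight: 2.974 servings and 2.55 servings → $7.12.
Greek yogurt + peanut butter with both tight: 2.625 servings and 4.792 servings → $6.20.
broccoli + peanut butter: intersection lies outside the first quadrant.
The minimum over all feasible corners is $6.20.

$6.20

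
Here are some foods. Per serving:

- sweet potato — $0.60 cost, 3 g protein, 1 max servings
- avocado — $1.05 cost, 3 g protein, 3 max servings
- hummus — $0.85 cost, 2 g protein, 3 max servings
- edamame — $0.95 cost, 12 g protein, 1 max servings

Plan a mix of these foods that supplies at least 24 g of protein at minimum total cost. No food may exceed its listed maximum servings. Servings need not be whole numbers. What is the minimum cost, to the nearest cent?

$4.70

Cost per g of protein: edamame $0.0792, sweet potato $0.2000, avocado $0.3500, hummus $0.4250.
Take 1 serving of edamame: +12.0 g protein for $0.95 (total $0.95, still need 12.0 g).
Take 1 serving of sweet potato: +3.0 g protein for $0.60 (total $1.55, still need 9.0 g).
Take 3 servings of avocado: +9.0 g protein for $3.15 (total $4.70, still need 0.0 g).
Filling from the cheapest source first is optimal under one linear minimum: $4.70.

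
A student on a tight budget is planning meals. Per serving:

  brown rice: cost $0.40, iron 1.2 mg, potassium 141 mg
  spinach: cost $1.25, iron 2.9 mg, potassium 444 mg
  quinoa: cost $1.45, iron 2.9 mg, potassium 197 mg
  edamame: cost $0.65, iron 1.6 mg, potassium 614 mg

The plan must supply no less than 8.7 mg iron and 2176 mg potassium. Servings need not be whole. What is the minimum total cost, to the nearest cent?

At the optimum either one food covers both requirements or two foods hit both targets exactly; no other combination can be cheaper.
brown rice only: max(8.7/1.2, 2176/141) = 15.43 servings → $6.17.
spinach only: max(8.7/2.9, 2176/444) = 4.901 servings → $6.13.
quinoa only: max(8.7/2.9, 2176/197) = 11.05 servings → $16.02.
edamame only: max(8.7/1.6, 2176/614) = 5.438 servings → $3.53.
brown rice + spinach with both targets exact would need a negative amount; discard.
brown rice + quinoa with both targets exact would need a negative amount; discard.
brown rice + edamame with both tight: 3.639 servings and 2.708 servings → $3.22.
spinach + quinoa: intersection lies outside the first quadrant.
spinach + edamame with both tight: 1.738 servings and 2.287 servings → $3.66.
quinoa + edamame with both tight: 1.269 servings and 3.137 servings → $3.88.
The minimum over all feasible corners is $3.22.

$3.22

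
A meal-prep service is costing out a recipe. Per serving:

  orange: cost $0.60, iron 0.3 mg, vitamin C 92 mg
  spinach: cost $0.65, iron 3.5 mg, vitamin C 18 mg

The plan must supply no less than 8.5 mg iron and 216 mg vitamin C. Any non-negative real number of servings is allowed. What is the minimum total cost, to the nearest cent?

$2.62

orange only: max(8.5/0.3, 216/92) = 28.33 servings → $17.00.
spinach only: max(8.5/3.5, 216/18) = 12 servings → $7.80.
orange + spinach with both tight: 1.905 servings and 2.265 servings → $2.62.
So the least-cost plan costs $2.62.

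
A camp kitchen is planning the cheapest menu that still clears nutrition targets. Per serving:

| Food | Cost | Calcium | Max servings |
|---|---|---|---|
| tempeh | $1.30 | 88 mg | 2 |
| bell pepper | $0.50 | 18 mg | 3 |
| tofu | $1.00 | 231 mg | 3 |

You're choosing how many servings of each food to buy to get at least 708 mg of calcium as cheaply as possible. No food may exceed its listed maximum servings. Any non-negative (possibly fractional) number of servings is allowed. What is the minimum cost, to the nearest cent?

Cost per mg of calcium: tofu $0.0043, tempeh $0.0148, bell pepper $0.0278.
Take 3 servings of tofu: +693.0 mg calcium for $3.00 (total $3.00, still need 15.0 mg).
Take 0.1705 servings of tempeh: +15.0 mg calcium for $0.22 (total $3.22, still need 0.0 mg).
Greedy by cheapest-per-mg is optimal for a single linear constraint, so the minimum cost is $3.22.

$3.22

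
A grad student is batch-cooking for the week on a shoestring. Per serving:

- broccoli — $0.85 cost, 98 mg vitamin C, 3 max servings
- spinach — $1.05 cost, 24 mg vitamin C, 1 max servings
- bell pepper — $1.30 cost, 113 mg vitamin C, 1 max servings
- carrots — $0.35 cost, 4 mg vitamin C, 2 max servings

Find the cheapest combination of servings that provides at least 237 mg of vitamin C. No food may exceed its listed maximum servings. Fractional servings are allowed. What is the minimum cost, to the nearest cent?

$2.06

Cost per mg of vitamin C: broccoli $0.0087, bell pepper $0.0115, spinach $0.0437, carrots $0.0875.
Take 2.418 servings of broccoli: +237.0 mg vitamin C for $2.06 (total $2.06, still need 0.0 mg).
Filling from the cheapest source first is optimal under one linear minimum: $2.06.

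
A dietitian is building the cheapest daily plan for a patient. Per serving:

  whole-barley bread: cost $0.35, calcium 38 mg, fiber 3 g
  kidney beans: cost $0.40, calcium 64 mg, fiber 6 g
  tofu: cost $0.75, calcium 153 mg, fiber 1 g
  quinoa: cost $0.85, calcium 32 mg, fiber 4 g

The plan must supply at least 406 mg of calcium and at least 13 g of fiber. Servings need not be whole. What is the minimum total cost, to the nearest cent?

$2.15

A basic optimal solution has at most two foods positive. Try each food alone and each pair with both targets met exactly.
whole-barley bread only: max(406/38, 13/3) = 10.68 servings → $3.74.
kidney beans only: max(406/64, 13/6) = 6.344 servings → $2.54.
tofu only: max(406/153, 13/1) = 13 servings → $9.75.
quinoa only: max(406/32, 13/4) = 12.69 servings → $10.78.
whole-barley bread + kidney beans: the both-tight solution has a negative serving — not a feasible corner.
whole-barley bread + tofu with both tight: 3.76 servings and 1.72 servings → $2.61.
whole-barley bread + quinoa with both targets exact would need a negative amount; discard.
kidney beans + tofu with both tight: 1.854 servings and 1.878 servings → $2.15.
kidney beans + quinoa with both targets exact would need a negative amount; discard.
tofu + quinoa with both tight: 2.083 servings and 2.729 servings → $3.88.
The minimum over all feasible corners is $2.15.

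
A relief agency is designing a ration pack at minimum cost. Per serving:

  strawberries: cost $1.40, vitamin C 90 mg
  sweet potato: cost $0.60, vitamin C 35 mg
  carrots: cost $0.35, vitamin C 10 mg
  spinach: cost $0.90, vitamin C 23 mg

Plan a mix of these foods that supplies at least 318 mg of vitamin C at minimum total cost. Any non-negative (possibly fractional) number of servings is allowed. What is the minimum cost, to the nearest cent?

$4.95

Cost per mg of vitamin C: strawberries $0.0156, sweet potato $0.0171, carrots $0.0350, spinach $0.0391.
With no serving limits, use only strawberries: 318 mg / 90 mg = 3.533 servings × $1.40 = $4.95.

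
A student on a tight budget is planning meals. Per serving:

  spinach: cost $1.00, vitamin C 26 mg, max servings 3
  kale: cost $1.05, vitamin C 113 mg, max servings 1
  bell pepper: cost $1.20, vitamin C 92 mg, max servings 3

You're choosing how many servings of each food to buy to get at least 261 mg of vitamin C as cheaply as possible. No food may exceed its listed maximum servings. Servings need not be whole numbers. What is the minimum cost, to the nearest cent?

$2.98

Cost per mg of vitamin C: kale $0.0093, bell pepper $0.0130, spinach $0.0385.
Take 1 serving of kale: +113.0 mg vitamin C for $1.05 (total $1.05, still need 148.0 mg).
Take 1.609 servings of bell pepper: +148.0 mg vitamin C for $1.93 (total $2.98, still need 0.0 mg).
Filling from the cheapest source first is optimal under one linear minimum: $2.98.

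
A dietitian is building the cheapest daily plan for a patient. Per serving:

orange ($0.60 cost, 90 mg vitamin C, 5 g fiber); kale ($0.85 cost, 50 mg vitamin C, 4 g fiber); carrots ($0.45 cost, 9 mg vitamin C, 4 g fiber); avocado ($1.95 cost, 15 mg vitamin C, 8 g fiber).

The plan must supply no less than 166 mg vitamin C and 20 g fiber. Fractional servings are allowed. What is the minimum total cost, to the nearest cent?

$2.31

An LP optimum is at a vertex; with two nutrient constraints at most two foods are used. Check each candidate.
orange only: max(166/90, 20/5) = 4 servings → $2.40.
kale only: max(166/50, 20/4) = 5 servings → $4.25.
carrots only: max(166/9, 20/4) = 18.44 servings → $8.30.
avocado only: max(166/15, 20/8) = 11.07 servings → $21.58.
orange + kale with both targets exact would need a negative amount; discard.
orange + carrots with both tight: 1.537 servings and 3.079 servings → $2.31.
orange + avocado with both tight: 1.594 servings and 1.504 servings → $3.89.
kale + carrots with both tight: 2.951 servings and 2.049 servings → $3.43.
kale + avocado with both tight: 3.024 servings and 0.9882 servings → $4.50.
carrots + avocado: intersection lies outside the first quadrant.
The minimum over all feasible corners is $2.31.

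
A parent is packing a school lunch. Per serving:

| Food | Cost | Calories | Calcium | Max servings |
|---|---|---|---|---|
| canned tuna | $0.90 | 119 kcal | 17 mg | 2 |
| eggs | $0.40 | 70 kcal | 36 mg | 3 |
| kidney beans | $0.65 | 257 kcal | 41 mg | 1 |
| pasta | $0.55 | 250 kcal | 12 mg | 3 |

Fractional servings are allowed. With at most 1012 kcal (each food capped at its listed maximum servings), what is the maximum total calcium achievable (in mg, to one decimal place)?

Calcium per kcal: eggs 0.5143, kidney beans 0.1595, canned tuna 0.1429, pasta 0.048.
Take 3 servings of eggs: uses 210 kcal, +108.0 mg calcium (running total 108.0 mg).
Take 1 serving of kidney beans: uses 257 kcal, +41.0 mg calcium (running total 149.0 mg).
Take 2 servings of canned tuna: uses 238 kcal, +34.0 mg calcium (running total 183.0 mg).
Take 1.228 servings of pasta: uses 307 kcal, +14.7 mg calcium (running total 197.7 mg).
Filling greedily by calcium-per-kcal is optimal for one linear limit, giving 197.7 mg.

197.7 mg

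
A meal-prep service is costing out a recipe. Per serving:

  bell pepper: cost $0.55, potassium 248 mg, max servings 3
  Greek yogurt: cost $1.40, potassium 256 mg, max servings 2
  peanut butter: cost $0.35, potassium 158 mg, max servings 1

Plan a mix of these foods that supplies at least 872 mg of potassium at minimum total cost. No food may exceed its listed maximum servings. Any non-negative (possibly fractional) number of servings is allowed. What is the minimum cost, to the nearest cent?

$1.93

Cost per mg of potassium: peanut butter $0.0022, bell pepper $0.0022, Greek yogurt $0.0055.
Take 1 serving of peanut butter: +158.0 mg potassium for $0.35 (total $0.35, still need 714.0 mg).
Take 2.879 servings of bell pepper: +714.0 mg potassium for $1.58 (total $1.93, still need 0.0 mg).
Filling from the cheapest source first is optimal under one linear minimum: $1.93.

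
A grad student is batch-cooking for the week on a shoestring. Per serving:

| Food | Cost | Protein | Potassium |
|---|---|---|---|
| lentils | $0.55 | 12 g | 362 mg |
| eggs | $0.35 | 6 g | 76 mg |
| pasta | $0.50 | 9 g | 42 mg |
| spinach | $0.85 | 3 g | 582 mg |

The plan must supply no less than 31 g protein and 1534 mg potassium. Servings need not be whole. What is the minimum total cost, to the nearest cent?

Compare the cost at each extreme point of the feasible region.
lentils only: max(31/12, 1534/362) = 4.238 servings → $2.33.
eggs only: max(31/6, 1534/76) = 20.18 servings → $7.06.
pasta only: max(31/9, 1534/42) = 36.52 servings → $18.26.
spinach only: max(31/3, 1534/582) = 10.33 servings → $8.78.
lentils + eggs: intersection lies outside the first quadrant.
lentils + pasta: intersection lies outside the first quadrant.
lentils + spinach with both tight: 2.279 servings and 1.218 servings → $2.29.
eggs + pasta: intersection lies outside the first quadrant.
eggs + spinach with both tight: 4.118 servings and 2.098 servings → $3.22.
pasta + spinach with both tight: 2.629 servings and 2.446 servings → $3.39.
Cheapest feasible corner: $2.29.

$2.29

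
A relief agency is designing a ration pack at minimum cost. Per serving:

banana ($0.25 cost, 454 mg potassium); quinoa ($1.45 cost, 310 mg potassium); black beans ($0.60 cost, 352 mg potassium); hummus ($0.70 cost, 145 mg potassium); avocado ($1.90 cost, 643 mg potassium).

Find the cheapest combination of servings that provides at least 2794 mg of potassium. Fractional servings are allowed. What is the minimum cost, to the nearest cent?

$1.54

Cost per mg of potassium: banana $0.0006, black beans $0.0017, avocado $0.0030, quinoa $0.0047, hummus $0.0048.
With no serving limits, use only banana: 2794 mg / 454 mg = 6.154 servings × $0.25 = $1.54.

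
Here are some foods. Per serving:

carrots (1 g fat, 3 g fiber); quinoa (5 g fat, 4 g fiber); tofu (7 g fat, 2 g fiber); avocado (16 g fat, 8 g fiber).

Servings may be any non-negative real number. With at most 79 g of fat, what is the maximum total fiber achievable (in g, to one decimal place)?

237.0 g

Fiber per g fat: carrots 3, quinoa 0.8, avocado 0.5, tofu 0.2857.
With no serving limits, spend the whole fat allowance on carrots: 79 g / 1 g × 3 g = 237.0 g.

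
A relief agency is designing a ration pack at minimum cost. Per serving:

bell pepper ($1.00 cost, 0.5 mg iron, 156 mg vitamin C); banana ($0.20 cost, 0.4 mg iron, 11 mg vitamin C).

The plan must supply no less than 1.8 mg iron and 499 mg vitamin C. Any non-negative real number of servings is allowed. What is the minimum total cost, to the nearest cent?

Minimising a linear cost over {iron ≥ 1.8, vitamin C ≥ 499, servings ≥ 0} — the optimum is at a vertex, using one or two foods.
bell pepper only: max(1.8/0.5, 499/156) = 3.6 servings → $3.60.
banana only: max(1.8/0.4, 499/11) = 45.36 servings → $9.07.
bell pepper + banana with both tight: 3.16 servings and 0.5501 servings → $3.27.
The minimum over all feasible corners is $3.27.

$3.27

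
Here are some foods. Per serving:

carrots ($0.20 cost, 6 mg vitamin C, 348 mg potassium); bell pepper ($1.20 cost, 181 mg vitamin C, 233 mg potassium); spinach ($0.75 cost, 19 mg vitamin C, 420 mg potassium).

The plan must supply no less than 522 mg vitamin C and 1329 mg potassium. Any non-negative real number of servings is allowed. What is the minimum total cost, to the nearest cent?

$3.77

An LP optimum is at a vertex; with two nutrient constraints at most two foods are used. Check each candidate.
carrots only: max(522/6, 1329/348) = 87 servings → $17.40.
bell pepper only: max(522/181, 1329/233) = 5.704 servings → $6.84.
spinach only: max(522/19, 1329/420) = 27.47 servings → $20.61.
carrots + bell pepper with both tight: 1.931 servings and 2.82 servings → $3.77.
carrots + spinach: intersection lies outside the first quadrant.
bell pepper + spinach with both tight: 2.71 servings and 1.661 servings → $4.50.
Cheapest feasible corner: $3.77.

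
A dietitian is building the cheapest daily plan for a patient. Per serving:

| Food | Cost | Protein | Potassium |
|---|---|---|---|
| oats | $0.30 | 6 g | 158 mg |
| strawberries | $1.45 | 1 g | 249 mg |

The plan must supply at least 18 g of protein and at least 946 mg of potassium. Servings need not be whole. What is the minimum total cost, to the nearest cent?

$1.80

For a min-cost LP with two ≥-constraints, a basic feasible solution has at most two positive variables.
oats only: max(18/6, 946/158) = 5.987 servings → $1.80.
strawberries only: max(18/1, 946/249) = 18 servings → $26.10.
oats + strawberries with both tight: 2.647 servings and 2.12 servings → $3.87.
So the least-cost plan costs $1.80.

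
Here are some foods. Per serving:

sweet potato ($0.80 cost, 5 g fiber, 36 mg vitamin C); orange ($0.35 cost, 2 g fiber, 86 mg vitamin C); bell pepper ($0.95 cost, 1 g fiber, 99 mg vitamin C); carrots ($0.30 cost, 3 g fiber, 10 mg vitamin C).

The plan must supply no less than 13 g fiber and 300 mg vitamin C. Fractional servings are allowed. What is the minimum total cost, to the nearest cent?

The cheapest plan sits at a corner of the feasible region — with two constraints it uses at most two foods.
sweet potato only: max(13/5, 300/36) = 8.333 servings → $6.67.
orange only: max(13/2, 300/86) = 6.5 servings → $2.27.
bell pepper only: max(13/1, 300/99) = 13 servings → $12.35.
carrots only: max(13/3, 300/10) = 30 servings → $9.00.
sweet potato + orange with both tight: 1.447 servings and 2.883 servings → $2.17.
sweet potato + bell pepper with both tight: 2.15 servings and 2.248 servings → $3.86.
sweet potato + carrots with both targets exact would need a negative amount; discard.
orange + bell pepper: intersection lies outside the first quadrant.
orange + carrots with both tight: 3.235 servings and 2.176 servings → $1.79.
bell pepper + carrots with both tight: 2.683 servings and 3.439 servings → $3.58.
Cheapest feasible corner: $1.79.

$1.79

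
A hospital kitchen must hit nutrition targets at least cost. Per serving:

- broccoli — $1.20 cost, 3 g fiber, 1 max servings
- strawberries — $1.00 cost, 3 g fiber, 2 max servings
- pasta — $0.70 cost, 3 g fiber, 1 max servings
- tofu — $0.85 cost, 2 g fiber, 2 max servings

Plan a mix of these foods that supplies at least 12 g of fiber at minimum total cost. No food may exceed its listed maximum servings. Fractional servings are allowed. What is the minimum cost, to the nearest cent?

$3.90

Cost per g of fiber: pasta $0.2333, strawberries $0.3333, broccoli $0.4000, tofu $0.4250.
Take 1 serving of pasta: +3.0 g fiber for $0.70 (total $0.70, still need 9.0 g).
Take 2 servings of strawberries: +6.0 g fiber for $2.00 (total $2.70, still need 3.0 g).
Take 1 serving of broccoli: +3.0 g fiber for $1.20 (total $3.90, still need 0.0 g).
Filling from the cheapest source first is optimal under one linear minimum: $3.90.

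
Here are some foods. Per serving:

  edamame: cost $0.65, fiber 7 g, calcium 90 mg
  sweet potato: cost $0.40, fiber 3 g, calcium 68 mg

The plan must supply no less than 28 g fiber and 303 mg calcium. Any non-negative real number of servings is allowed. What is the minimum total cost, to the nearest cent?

$2.60

edamame only: max(28/7, 303/90) = 4 servings → $2.60.
sweet potato only: max(28/3, 303/68) = 9.333 servings → $3.73.
edamame + sweet potato: the both-tight solution has a negative serving — not a feasible corner.
Cheapest feasible corner: $2.60.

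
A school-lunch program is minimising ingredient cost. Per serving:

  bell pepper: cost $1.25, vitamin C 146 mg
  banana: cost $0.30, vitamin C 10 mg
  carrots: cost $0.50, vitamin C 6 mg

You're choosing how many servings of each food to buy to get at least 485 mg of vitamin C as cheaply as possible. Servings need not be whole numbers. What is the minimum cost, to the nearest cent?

Cost per mg of vitamin C: bell pepper $0.0086, banana $0.0300, carrots $0.0833.
With no serving limits, use only bell pepper: 485 mg / 146 mg = 3.322 servings × $1.25 = $4.15.

$4.15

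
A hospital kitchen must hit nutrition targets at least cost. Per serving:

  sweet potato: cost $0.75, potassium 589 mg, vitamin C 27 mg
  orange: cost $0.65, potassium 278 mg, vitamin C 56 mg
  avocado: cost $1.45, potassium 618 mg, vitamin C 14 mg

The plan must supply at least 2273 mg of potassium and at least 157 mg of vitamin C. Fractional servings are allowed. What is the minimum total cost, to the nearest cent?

$3.26

sweet potato only: max(2273/589, 157/27) = 5.815 servings → $4.36.
orange only: max(2273/278, 157/56) = 8.176 servings → $5.31.
avocado only: max(2273/618, 157/14) = 11.21 servings → $16.26.
sweet potato + orange with both tight: 3.283 servings and 1.221 servings → $3.26.
sweet potato + avocado: intersection lies outside the first quadrant.
orange + avocado with both tight: 2.123 servings and 2.723 servings → $5.33.
The minimum over all feasible corners is $3.26.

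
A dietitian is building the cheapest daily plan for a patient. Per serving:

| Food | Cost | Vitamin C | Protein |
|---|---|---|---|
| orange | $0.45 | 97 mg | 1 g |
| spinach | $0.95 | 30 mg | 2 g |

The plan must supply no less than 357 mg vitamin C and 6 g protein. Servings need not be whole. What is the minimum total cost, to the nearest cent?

Two binding constraints pin down two serving amounts, so the optimal mix uses at most two foods. The candidates are each food alone (scaled to the tighter of vitamin C/protein) and each pair with both constraints tight.
orange only: max(357/97, 6/1) = 6 servings → $2.70.
spinach only: max(357/30, 6/2) = 11.9 servings → $11.30.
orange + spinach with both tight: 3.256 servings and 1.372 servings → $2.77.
So the least-cost plan costs $2.70.

$2.70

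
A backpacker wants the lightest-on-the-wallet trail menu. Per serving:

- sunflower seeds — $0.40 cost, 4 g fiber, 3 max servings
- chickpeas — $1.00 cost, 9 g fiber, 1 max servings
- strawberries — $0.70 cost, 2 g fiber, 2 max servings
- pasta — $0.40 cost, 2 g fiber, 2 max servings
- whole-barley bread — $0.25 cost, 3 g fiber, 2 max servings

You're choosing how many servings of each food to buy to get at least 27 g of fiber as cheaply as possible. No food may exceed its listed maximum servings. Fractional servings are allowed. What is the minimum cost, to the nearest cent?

$2.70

Cost per g of fiber: whole-barley bread $0.0833, sunflower seeds $0.1000, chickpeas $0.1111, pasta $0.2000, strawberries $0.3500.
Take 2 servings of whole-barley bread: +6.0 g fiber for $0.50 (total $0.50, still need 21.0 g).
Take 3 servings of sunflower seeds: +12.0 g fiber for $1.20 (total $1.70, still need 9.0 g).
Take 1 serving of chickpeas: +9.0 g fiber for $1.00 (total $2.70, still need 0.0 g).
Greedy by cheapest-per-g is optimal for a single linear constraint, so the minimum cost is $2.70.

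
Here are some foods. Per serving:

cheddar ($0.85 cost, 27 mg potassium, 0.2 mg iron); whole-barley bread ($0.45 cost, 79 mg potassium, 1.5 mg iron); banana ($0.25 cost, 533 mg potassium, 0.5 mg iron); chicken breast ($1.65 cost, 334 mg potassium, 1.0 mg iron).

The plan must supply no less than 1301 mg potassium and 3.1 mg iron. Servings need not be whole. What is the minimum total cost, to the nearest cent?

For a min-cost LP with two ≥-constraints, a basic feasible solution has at most two positive variables.
cheddar only: max(1301/27, 3.1/0.2) = 48.19 servings → $40.96.
whole-barley bread only: max(1301/79, 3.1/1.5) = 16.47 servings → $7.41.
banana only: max(1301/533, 3.1/0.5) = 6.2 servings → $1.55.
chicken breast only: max(1301/334, 3.1/1.0) = 3.895 servings → $6.43.
cheddar + whole-barley bread with both targets exact would need a negative amount; discard.
cheddar + banana with both tight: 10.76 servings and 1.896 servings → $9.62.
cheddar + chicken breast: intersection lies outside the first quadrant.
whole-barley bread + banana with both tight: 1.318 servings and 2.246 servings → $1.15.
whole-barley bread + chicken breast with both targets exact would need a negative amount; discard.
banana + chicken breast with both tight: 0.7257 servings and 2.737 servings → $4.70.
Cheapest feasible corner: $1.15.

$1.15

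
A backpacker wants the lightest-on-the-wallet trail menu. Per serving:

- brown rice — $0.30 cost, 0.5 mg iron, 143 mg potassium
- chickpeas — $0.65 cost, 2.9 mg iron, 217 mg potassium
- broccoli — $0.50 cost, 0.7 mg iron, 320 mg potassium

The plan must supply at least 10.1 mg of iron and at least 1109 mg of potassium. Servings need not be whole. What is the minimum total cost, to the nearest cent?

$2.72

Check every corner: each single food scaled to meet both minima, and each pair solved so both constraints bind.
brown rice only: max(10.1/0.5, 1109/143) = 20.2 servings → $6.06.
chickpeas only: max(10.1/2.9, 1109/217) = 5.111 servings → $3.32.
broccoli only: max(10.1/0.7, 1109/320) = 14.43 servings → $7.21.
brown rice + chickpeas with both tight: 3.346 servings and 2.906 servings → $2.89.
brown rice + broccoli: intersection lies outside the first quadrant.
chickpeas + broccoli with both tight: 3.164 servings and 1.32 servings → $2.72.
Cheapest feasible corner: $2.72.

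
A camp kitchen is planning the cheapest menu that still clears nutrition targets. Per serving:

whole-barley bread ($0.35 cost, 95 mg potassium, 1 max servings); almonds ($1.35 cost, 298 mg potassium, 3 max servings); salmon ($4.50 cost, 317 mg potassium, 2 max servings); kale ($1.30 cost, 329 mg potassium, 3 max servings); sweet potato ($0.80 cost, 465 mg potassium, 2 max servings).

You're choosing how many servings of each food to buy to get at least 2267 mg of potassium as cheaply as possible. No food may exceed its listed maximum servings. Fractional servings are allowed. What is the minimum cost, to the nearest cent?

Cost per mg of potassium: sweet potato $0.0017, whole-barley bread $0.0037, kale $0.0040, almonds $0.0045, salmon $0.0142.
Take 2 servings of sweet potato: +930.0 mg potassium for $1.60 (total $1.60, still need 1337.0 mg).
Take 1 serving of whole-barley bread: +95.0 mg potassium for $0.35 (total $1.95, still need 1242.0 mg).
Take 3 servings of kale: +987.0 mg potassium for $3.90 (total $5.85, still need 255.0 mg).
Take 0.8557 servings of almonds: +255.0 mg potassium for $1.16 (total $7.01, still need 0.0 mg).
Greedy by cheapest-per-mg is optimal for a single linear constraint, so the minimum cost is $7.01.

$7.01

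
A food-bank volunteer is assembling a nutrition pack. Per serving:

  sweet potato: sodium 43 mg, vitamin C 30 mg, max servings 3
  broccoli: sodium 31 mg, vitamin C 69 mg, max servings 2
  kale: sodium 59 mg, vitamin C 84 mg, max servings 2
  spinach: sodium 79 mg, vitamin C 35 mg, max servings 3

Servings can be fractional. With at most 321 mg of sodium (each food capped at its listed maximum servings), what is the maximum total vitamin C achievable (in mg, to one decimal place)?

Vitamin C per mg sodium: broccoli 2.226, kale 1.424, sweet potato 0.6977, spinach 0.443.
Take 2 servings of broccoli: uses 62 mg sodium, +138.0 mg vitamin C (running total 138.0 mg).
Take 2 servings of kale: uses 118 mg sodium, +168.0 mg vitamin C (running total 306.0 mg).
Take 3 servings of sweet potato: uses 129 mg sodium, +90.0 mg vitamin C (running total 396.0 mg).
Take 0.1519 servings of spinach: uses 12 mg sodium, +5.3 mg vitamin C (running total 401.3 mg).
Greedy by best ratio exhausts the sodium allowance optimally: 401.3 mg.

401.3 mg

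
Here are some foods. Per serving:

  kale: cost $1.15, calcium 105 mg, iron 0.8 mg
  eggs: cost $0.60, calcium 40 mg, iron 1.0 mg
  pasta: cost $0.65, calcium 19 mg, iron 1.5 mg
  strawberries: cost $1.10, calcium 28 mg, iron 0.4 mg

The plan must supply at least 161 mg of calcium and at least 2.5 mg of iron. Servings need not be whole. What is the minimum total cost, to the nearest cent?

kale only: max(161/105, 2.5/0.8) = 3.125 servings → $3.59.
eggs only: max(161/40, 2.5/1.0) = 4.025 servings → $2.42.
pasta only: max(161/19, 2.5/1.5) = 8.474 servings → $5.51.
strawberries only: max(161/28, 2.5/0.4) = 6.25 servings → $6.88.
kale + eggs with both tight: 0.8356 servings and 1.832 servings → $2.06.
kale + pasta with both tight: 1.363 servings and 0.9396 servings → $2.18.
kale + strawberries with both targets exact would need a negative amount; discard.
eggs + pasta: intersection lies outside the first quadrant.
eggs + strawberries with both tight: 0.4667 servings and 5.083 servings → $5.87.
pasta + strawberries with both tight: 0.1628 servings and 5.64 servings → $6.31.
So the least-cost plan costs $2.06.

$2.06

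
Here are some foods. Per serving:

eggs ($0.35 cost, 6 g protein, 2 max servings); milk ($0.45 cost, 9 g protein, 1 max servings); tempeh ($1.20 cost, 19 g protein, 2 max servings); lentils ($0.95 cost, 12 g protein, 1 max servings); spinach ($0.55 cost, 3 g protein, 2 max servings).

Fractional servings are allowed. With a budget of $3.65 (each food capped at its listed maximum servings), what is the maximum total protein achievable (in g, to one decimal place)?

60.3 g

Protein per dollar: milk 20, eggs 17.14, tempeh 15.83, lentils 12.63, spinach 5.455.
Take 1 serving of milk: spends $0.45, +9.0 g protein (running total 9.0 g).
Take 2 servings of eggs: spends $0.70, +12.0 g protein (running total 21.0 g).
Take 2 servings of tempeh: spends $2.40, +38.0 g protein (running total 59.0 g).
Take 0.1053 servings of lentils: spends $0.10, +1.3 g protein (running total 60.3 g).
Greedy by best ratio exhausts the cost allowance optimally: 60.3 g.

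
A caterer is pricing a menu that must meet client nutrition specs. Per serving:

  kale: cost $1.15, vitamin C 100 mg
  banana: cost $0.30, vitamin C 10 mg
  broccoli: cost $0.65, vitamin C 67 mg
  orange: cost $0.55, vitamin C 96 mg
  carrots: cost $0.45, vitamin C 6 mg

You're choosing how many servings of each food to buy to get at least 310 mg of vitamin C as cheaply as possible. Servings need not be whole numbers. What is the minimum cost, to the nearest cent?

$1.78

Cost per mg of vitamin C: orange $0.0057, broccoli $0.0097, kale $0.0115, banana $0.0300, carrots $0.0750.
With no serving limits, use only orange: 310 mg / 96 mg = 3.229 servings × $0.55 = $1.78.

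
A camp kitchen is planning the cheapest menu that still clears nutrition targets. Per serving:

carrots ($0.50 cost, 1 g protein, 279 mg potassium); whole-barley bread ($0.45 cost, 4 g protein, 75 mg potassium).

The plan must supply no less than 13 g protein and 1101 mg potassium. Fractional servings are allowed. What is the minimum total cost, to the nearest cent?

$2.74

The cheapest plan sits at a corner of the feasible region — with two constraints it uses at most two foods.
carrots only: max(13/1, 1101/279) = 13 servings → $6.50.
whole-barley bread only: max(13/4, 1101/75) = 14.68 servings → $6.61.
carrots + whole-barley bread with both tight: 3.294 servings and 2.427 servings → $2.74.
The minimum over all feasible corners is $2.74.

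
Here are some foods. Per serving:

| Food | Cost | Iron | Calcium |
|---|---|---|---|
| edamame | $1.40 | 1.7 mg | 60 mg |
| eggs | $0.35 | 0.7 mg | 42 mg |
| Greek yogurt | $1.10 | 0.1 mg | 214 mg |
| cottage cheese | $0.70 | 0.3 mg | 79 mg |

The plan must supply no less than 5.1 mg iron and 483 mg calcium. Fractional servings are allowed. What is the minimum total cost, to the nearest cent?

$3.44

For a min-cost LP with two ≥-constraints, a basic feasible solution has at most two positive variables.
edamame only: max(5.1/1.7, 483/60) = 8.05 servings → $11.27.
eggs only: max(5.1/0.7, 483/42) = 11.5 servings → $4.03.
Greek yogurt only: max(5.1/0.1, 483/214) = 51 servings → $56.10.
cottage cheese only: max(5.1/0.3, 483/79) = 17 servings → $11.90.
edamame + eggs with both targets exact would need a negative amount; discard.
edamame + Greek yogurt with both tight: 2.915 servings and 1.44 servings → $5.67.
edamame + cottage cheese with both tight: 2.218 servings and 4.429 servings → $6.21.
eggs + Greek yogurt with both tight: 7.164 servings and 0.851 servings → $3.44.
eggs + cottage cheese with both tight: 6.042 servings and 2.902 servings → $4.15.
Greek yogurt + cottage cheese: the both-tight solution has a negative serving — not a feasible corner.
The minimum over all feasible corners is $3.44.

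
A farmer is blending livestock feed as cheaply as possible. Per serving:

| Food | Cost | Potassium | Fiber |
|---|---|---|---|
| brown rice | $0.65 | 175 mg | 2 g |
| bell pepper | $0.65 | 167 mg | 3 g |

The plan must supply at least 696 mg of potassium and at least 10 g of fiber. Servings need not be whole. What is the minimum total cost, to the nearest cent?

$2.64

Check every corner: each single food scaled to meet both minima, and each pair solved so both constraints bind.
brown rice only: max(696/175, 10/2) = 5 servings → $3.25.
bell pepper only: max(696/167, 10/3) = 4.168 servings → $2.71.
brown rice + bell pepper with both tight: 2.188 servings and 1.874 servings → $2.64.
So the least-cost plan costs $2.64.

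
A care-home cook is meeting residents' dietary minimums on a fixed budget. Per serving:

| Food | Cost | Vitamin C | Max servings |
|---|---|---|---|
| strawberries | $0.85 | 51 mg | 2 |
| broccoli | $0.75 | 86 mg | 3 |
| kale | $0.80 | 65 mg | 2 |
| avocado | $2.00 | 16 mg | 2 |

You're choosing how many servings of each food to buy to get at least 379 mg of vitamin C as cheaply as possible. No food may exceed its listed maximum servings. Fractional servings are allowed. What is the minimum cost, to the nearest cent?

$3.74

Cost per mg of vitamin C: broccoli $0.0087, kale $0.0123, strawberries $0.0167, avocado $0.1250.
Take 3 servings of broccoli: +258.0 mg vitamin C for $2.25 (total $2.25, still need 121.0 mg).
Take 1.862 servings of kale: +121.0 mg vitamin C for $1.49 (total $3.74, still need 0.0 mg).
Filling from the cheapest source first is optimal under one linear minimum: $3.74.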